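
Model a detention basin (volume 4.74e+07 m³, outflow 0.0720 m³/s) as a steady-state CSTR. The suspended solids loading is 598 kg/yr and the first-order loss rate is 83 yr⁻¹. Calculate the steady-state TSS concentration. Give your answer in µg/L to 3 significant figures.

0.152 µg/L

Outflow Q = 0.0720 m³/s × 3.156e+07 s/yr = 2.272e+06 m³/yr.
Steady-state CSTR mass balance: W = Q·C + k·V·C, so C = W/(Q + kV).
Q + kV = 2.272e+06 + 83·4.74e+07 = 3.936e+09 m³/yr.
C = 598/3.936e+09 = 1.519e-07 kg/m³ = 0.0001519 mg/L = 0.1519 µg/L.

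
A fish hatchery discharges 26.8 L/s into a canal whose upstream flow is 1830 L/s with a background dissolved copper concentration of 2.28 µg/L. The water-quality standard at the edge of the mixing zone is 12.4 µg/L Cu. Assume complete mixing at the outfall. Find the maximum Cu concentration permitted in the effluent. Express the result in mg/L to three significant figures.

26.8 L/s = 0.0268 m³/s.
1830 L/s = 1.83 m³/s.
2.28 µg/L = 0.00228 mg/L.
12.4 µg/L = 0.0124 mg/L.
Mass balance: 0.0124·1.857 = 0.0268·Cₑ + 1.83·0.00228.
Cₑ = (0.02302 − 0.004172) / 0.0268 = 0.7034 mg/L.

0.703 mg/L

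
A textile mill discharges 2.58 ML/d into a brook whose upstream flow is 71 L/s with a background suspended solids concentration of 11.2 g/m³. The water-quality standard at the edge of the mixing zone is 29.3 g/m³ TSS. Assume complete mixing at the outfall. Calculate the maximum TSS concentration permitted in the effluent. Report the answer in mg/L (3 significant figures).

72.3 mg/L

2.58 ML/d = 0.02986 m³/s.
71 L/s = 0.071 m³/s.
Mass balance: 29.3·0.1009 = 0.02986·Cₑ + 0.071·11.2.
Cₑ = (2.955 − 0.7952) / 0.02986 = 72.34 mg/L.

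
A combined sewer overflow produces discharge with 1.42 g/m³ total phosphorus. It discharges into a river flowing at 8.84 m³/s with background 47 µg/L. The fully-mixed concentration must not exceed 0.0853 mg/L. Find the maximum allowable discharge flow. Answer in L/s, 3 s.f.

47 µg/L = 0.047 mg/L.
Mass balance at complete mixing: C_std·(Q_w + Q_r) = Q_w·C_e + Q_r·C_b.
Rearranging, Q_w = Q_r·(C_std − C_b)/(C_e − C_std) = 8.84·(0.0853 − 0.047) / (1.42 − 0.0853) = 0.2537 m³/s.
= 253.7 L/s.

254 L/s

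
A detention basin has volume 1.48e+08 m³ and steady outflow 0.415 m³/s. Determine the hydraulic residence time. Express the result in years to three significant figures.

Q = 0.415 m³/s × 3.156e+07 s/yr = 1.31e+07 m³/yr.
Hydraulic residence time τ = V/Q = 1.48e+08/1.31e+07 = 11.3 yr.

11.3 yr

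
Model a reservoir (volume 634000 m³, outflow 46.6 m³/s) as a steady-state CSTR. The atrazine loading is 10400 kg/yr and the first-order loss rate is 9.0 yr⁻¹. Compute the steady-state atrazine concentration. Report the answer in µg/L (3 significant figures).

7.04 µg/L

Outflow Q = 46.6 m³/s × 3.156e+07 s/yr = 1.471e+09 m³/yr.
Steady-state CSTR mass balance: W = Q·C + k·V·C, so C = W/(Q + kV).
Q + kV = 1.471e+09 + 9.0·634000 = 1.476e+09 m³/yr.
C = 10400/1.476e+09 = 7.045e-06 kg/m³ = 0.007045 mg/L = 7.045 µg/L.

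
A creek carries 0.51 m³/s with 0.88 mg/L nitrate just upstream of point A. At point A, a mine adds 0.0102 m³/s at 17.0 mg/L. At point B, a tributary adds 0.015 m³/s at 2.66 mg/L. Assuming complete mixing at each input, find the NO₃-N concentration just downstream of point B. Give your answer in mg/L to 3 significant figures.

After input A: C = (0.51·0.88 + 0.0102·17) / 0.5202 = 1.196 mg/L.
After input B: C = (0.5202·1.196 + 0.015·2.66) / 0.5352 = 1.237 mg/L.

1.24 mg/L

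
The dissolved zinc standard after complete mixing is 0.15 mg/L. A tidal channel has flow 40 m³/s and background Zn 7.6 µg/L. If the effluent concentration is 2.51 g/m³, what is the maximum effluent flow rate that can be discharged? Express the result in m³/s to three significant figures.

7.6 µg/L = 0.0076 mg/L.
Mass balance at complete mixing: C_std·(Q_w + Q_r) = Q_w·C_e + Q_r·C_b.
Rearranging, Q_w = Q_r·(C_std − C_b)/(C_e − C_std) = 40·(0.15 − 0.0076) / (2.51 − 0.15) = 2.414 m³/s.

2.41 m³/s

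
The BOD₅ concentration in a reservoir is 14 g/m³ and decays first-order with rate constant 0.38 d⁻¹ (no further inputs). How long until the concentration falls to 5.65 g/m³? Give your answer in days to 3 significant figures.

2.39 d

t = ln(C₀/C)/k = ln(14/5.65)/0.38 = 0.9074/0.38 = 2.388 d.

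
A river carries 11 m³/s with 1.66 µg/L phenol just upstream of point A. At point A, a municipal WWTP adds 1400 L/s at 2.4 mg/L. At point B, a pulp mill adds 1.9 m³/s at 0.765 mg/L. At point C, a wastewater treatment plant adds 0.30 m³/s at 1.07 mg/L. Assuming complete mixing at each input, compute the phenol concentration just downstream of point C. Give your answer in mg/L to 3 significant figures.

1.66 µg/L = 0.00166 mg/L.
1400 L/s = 1.4 m³/s.
After input A: C = (11·0.00166 + 1.4·2.4) / 12.4 = 0.2724 mg/L.
After input B: C = (12.4·0.2724 + 1.9·0.765) / 14.3 = 0.3379 mg/L.
After input C: C = (14.3·0.3379 + 0.3·1.07) / 14.6 = 0.3529 mg/L.

0.353 mg/L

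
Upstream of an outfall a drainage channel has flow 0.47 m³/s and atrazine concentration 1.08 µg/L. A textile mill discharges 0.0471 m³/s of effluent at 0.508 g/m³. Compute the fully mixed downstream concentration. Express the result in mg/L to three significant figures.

0.0473 mg/L

1.08 µg/L = 0.00108 mg/L.
Conservation of mass across the mixing zone: C = (0.0471·0.508 + 0.47·0.00108) / (0.0471 + 0.47) = 0.02443/0.5171 = 0.04725 mg/L.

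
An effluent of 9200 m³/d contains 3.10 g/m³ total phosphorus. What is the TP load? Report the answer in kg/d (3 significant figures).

9200 m³/d = 0.1065 m³/s.
Mass flux = Q·C = 0.1065 m³/s × 3.1 g/m³ = 0.3301 g/s.
= 0.3301 g/s × 86.4 = 28.52 kg/d.

28.5 kg/d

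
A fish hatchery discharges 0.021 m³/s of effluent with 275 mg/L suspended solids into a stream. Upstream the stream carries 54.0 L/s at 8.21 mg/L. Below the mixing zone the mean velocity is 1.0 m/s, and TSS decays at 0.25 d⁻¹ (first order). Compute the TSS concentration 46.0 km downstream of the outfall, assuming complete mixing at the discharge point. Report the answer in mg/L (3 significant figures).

72.6 mg/L

54.0 L/s = 0.054 m³/s.
After complete mixing, C₀ = (0.021·275 + 0.054·8.21) / 0.075 = 82.91 mg/L.
Travel time t = 4.6e+04 m / 1.0 m/s = 4.6e+04 s = 0.5324 d.
C = 82.91·exp(−0.25·0.5324) = 82.91·0.8754 = 72.58 mg/L.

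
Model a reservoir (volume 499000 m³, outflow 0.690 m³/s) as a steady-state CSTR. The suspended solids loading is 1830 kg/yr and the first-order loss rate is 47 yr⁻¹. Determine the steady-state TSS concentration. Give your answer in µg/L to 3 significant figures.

Outflow Q = 0.690 m³/s × 3.156e+07 s/yr = 2.177e+07 m³/yr.
Steady-state CSTR mass balance: W = Q·C + k·V·C, so C = W/(Q + kV).
Q + kV = 2.177e+07 + 47·499000 = 4.523e+07 m³/yr.
C = 1830/4.523e+07 = 4.046e-05 kg/m³ = 0.04046 mg/L = 40.46 µg/L.

40.5 µg/L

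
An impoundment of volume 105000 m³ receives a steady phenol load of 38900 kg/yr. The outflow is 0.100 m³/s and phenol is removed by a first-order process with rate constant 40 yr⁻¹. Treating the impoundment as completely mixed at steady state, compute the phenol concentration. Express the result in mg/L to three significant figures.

5.29 mg/L

Outflow Q = 0.100 m³/s × 3.156e+07 s/yr = 3.156e+06 m³/yr.
Steady-state CSTR mass balance: W = Q·C + k·V·C, so C = W/(Q + kV).
Q + kV = 3.156e+06 + 40·105000 = 7.356e+06 m³/yr.
C = 38900/7.356e+06 = 0.005288 kg/m³ = 5.288 mg/L.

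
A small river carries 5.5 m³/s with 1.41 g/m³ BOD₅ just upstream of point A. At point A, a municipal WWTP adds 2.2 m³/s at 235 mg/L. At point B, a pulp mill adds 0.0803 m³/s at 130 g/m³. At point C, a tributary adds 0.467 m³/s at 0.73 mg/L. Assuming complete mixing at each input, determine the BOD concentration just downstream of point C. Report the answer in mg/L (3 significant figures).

64.9 mg/L

After input A: C = (5.5·1.41 + 2.2·235) / 7.7 = 68.15 mg/L.
After input B: C = (7.7·68.15 + 0.0803·130) / 7.78 = 68.79 mg/L.
After input C: C = (7.78·68.79 + 0.467·0.73) / 8.247 = 64.93 mg/L.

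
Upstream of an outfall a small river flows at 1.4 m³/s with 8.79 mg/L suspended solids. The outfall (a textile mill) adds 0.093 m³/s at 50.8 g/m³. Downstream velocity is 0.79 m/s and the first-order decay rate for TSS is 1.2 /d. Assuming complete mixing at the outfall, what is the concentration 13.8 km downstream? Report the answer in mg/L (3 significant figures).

After complete mixing, C₀ = (0.093·50.8 + 1.4·8.79) / 1.493 = 11.41 mg/L.
Travel time t = 1.38e+04 m / 0.79 m/s = 1.747e+04 s = 0.2022 d.
C = 11.41·exp(−1.2·0.2022) = 11.41·0.7846 = 8.949 mg/L.

8.95 mg/L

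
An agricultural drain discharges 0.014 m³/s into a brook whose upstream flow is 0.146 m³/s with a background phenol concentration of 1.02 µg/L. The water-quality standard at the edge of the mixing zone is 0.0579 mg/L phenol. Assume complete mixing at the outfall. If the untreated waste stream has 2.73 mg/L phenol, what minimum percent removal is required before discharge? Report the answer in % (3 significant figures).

1.02 µg/L = 0.00102 mg/L.
Mass balance: 0.0579·0.16 = 0.014·Cₑ + 0.146·0.00102.
Cₑ = (0.009264 − 0.0001489) / 0.014 = 0.6511 mg/L.
Required removal = 1 − 0.6511/2.73 = 76.15 %.

76.2 %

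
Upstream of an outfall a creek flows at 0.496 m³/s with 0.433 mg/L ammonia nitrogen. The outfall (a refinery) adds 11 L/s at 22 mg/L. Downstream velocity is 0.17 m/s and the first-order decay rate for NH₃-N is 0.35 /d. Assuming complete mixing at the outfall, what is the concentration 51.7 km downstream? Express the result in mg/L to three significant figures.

11 L/s = 0.011 m³/s.
After complete mixing, C₀ = (0.011·22 + 0.496·0.433) / 0.507 = 0.9009 mg/L.
Travel time t = 5.17e+04 m / 0.17 m/s = 3.041e+05 s = 3.52 d.
C = 0.9009·exp(−0.35·3.52) = 0.9009·0.2917 = 0.2628 mg/L.

0.263 mg/L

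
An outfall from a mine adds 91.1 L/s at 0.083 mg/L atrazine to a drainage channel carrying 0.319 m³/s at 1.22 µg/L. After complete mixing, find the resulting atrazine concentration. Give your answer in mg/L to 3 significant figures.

91.1 L/s = 0.0911 m³/s.
1.22 µg/L = 0.00122 mg/L.
Flow-weighted mixing gives C = (0.0911·0.083 + 0.319·0.00122) / (0.0911 + 0.319) = 0.00795/0.4101 = 0.01939 mg/L.

0.0194 mg/L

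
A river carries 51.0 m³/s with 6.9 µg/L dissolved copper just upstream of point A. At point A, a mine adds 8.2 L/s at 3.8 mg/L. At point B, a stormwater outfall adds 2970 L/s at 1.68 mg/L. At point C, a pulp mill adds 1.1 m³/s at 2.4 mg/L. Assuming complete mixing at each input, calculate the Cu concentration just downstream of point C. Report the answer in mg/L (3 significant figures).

0.145 mg/L

6.9 µg/L = 0.0069 mg/L.
8.2 L/s = 0.0082 m³/s.
After input A: C = (51·0.0069 + 0.0082·3.8) / 51.01 = 0.00751 mg/L.
2970 L/s = 2.97 m³/s.
After input B: C = (51.01·0.00751 + 2.97·1.68) / 53.98 = 0.09953 mg/L.
After input C: C = (53.98·0.09953 + 1.1·2.4) / 55.08 = 0.1455 mg/L.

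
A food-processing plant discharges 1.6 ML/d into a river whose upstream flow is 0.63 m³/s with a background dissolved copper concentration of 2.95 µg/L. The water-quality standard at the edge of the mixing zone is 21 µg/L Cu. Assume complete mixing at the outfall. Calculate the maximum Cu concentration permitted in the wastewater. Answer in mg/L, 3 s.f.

1.6 ML/d = 0.01852 m³/s.
2.95 µg/L = 0.00295 mg/L.
21 µg/L = 0.021 mg/L.
Mass balance: 0.021·0.6485 = 0.01852·Cₑ + 0.63·0.00295.
Cₑ = (0.01362 − 0.001859) / 0.01852 = 0.6351 mg/L.

0.635 mg/L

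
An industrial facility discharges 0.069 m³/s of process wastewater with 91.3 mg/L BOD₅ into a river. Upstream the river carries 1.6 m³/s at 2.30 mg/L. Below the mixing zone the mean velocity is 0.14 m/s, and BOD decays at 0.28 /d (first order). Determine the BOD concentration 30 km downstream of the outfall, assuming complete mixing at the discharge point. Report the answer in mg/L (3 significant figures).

2.99 mg/L

After complete mixing, C₀ = (0.069·91.3 + 1.6·2.3) / 1.669 = 5.979 mg/L.
Travel time t = 3e+04 m / 0.14 m/s = 2.143e+05 s = 2.48 d.
C = 5.979·exp(−0.28·2.48) = 5.979·0.4994 = 2.986 mg/L.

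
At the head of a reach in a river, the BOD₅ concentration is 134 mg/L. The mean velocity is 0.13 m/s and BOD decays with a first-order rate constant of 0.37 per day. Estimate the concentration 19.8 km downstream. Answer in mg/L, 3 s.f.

Travel time t = 19.8 km / 0.13 m/s = 1.98e+04/0.13 = 1.523e+05 s = 1.763 d.
First-order decay: C = 134·exp(−0.37·1.763) = 134·0.5209 = 69.8 mg/L.

69.8 mg/L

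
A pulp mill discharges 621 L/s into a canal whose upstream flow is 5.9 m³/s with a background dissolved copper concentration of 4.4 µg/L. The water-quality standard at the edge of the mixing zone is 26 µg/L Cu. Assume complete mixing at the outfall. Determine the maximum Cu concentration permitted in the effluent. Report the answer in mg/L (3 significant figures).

621 L/s = 0.621 m³/s.
4.4 µg/L = 0.0044 mg/L.
26 µg/L = 0.026 mg/L.
Mass balance: 0.026·6.521 = 0.621·Cₑ + 5.9·0.0044.
Cₑ = (0.1695 − 0.02596) / 0.621 = 0.2312 mg/L.

0.231 mg/L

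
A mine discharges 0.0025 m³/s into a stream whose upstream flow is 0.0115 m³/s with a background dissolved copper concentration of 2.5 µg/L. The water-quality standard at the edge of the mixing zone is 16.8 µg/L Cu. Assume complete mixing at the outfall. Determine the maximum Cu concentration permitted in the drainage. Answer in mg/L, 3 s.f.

2.5 µg/L = 0.0025 mg/L.
16.8 µg/L = 0.0168 mg/L.
Mass balance: 0.0168·0.014 = 0.0025·Cₑ + 0.0115·0.0025.
Cₑ = (0.0002352 − 2.875e-05) / 0.0025 = 0.08258 mg/L.

0.0826 mg/L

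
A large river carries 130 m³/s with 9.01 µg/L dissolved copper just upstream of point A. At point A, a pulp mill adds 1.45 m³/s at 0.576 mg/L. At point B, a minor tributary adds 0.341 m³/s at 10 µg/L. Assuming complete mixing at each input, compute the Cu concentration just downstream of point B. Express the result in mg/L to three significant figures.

0.0153 mg/L

9.01 µg/L = 0.00901 mg/L.
After input A: C = (130·0.00901 + 1.45·0.576) / 131.4 = 0.01526 mg/L.
10 µg/L = 0.01 mg/L.
After input B: C = (131.4·0.01526 + 0.341·0.01) / 131.8 = 0.01525 mg/L.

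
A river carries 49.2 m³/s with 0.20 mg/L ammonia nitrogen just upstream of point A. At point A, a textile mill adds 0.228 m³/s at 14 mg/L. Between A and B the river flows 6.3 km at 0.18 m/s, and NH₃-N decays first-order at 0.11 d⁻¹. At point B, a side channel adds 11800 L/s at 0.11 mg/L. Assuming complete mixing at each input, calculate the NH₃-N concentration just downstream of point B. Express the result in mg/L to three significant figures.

After input A: C = (49.2·0.2 + 0.228·14) / 49.43 = 0.2637 mg/L.
Over the 6.3 km reach to input B (t = 3.5e+04 s = 0.4051 d), decay gives C = 0.2637·exp(−0.11·0.4051) = 0.2522 mg/L.
11800 L/s = 11.8 m³/s.
After input B: C = (49.43·0.2522 + 11.8·0.11) / 61.23 = 0.2248 mg/L.

0.225 mg/L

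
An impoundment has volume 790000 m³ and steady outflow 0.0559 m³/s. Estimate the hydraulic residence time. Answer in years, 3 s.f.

Q = 0.0559 m³/s × 3.156e+07 s/yr = 1.764e+06 m³/yr.
Hydraulic residence time τ = V/Q = 790000/1.764e+06 = 0.4478 yr.

0.448 yr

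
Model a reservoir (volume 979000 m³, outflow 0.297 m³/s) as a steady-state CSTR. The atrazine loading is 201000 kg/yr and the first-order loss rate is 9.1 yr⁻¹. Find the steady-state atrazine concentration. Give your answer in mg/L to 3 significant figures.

11.0 mg/L

Outflow Q = 0.297 m³/s × 3.156e+07 s/yr = 9.373e+06 m³/yr.
Steady-state CSTR mass balance: W = Q·C + k·V·C, so C = W/(Q + kV).
Q + kV = 9.373e+06 + 9.1·979000 = 1.828e+07 m³/yr.
C = 201000/1.828e+07 = 0.01099 kg/m³ = 10.99 mg/L.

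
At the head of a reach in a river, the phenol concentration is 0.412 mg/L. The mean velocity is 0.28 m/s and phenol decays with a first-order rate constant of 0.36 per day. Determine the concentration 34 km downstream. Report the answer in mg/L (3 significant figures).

0.248 mg/L

Travel time t = 34 km / 0.28 m/s = 3.4e+04/0.28 = 1.214e+05 s = 1.405 d.
First-order decay: C = 0.412·exp(−0.36·1.405) = 0.412·0.6029 = 0.2484 mg/L.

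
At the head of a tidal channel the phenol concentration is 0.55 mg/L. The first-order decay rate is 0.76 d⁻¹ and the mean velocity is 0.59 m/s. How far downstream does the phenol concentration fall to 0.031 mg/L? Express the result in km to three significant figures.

193 km

From C = C₀·e^(−kt), t = ln(C₀/C)/k = ln(0.55/0.031)/0.76 = 2.876/0.76 = 3.784 d.
Distance = v·t = 0.59 m/s × 3.269e+05 s = 1.929e+05 m = 192.9 km.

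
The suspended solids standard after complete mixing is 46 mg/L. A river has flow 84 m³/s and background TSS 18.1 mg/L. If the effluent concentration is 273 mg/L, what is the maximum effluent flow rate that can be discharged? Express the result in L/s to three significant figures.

10300 L/s

Mass balance at complete mixing: C_std·(Q_w + Q_r) = Q_w·C_e + Q_r·C_b.
Rearranging, Q_w = Q_r·(C_std − C_b)/(C_e − C_std) = 84·(46 − 18.1) / (273 − 46) = 10.32 m³/s.
= 1.032e+04 L/s.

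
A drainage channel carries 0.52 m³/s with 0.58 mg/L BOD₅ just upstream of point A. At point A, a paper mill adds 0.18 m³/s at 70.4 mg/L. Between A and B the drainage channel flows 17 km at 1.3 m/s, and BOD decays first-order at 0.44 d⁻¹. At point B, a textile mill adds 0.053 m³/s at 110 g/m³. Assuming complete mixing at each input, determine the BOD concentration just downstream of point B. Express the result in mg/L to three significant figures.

After input A: C = (0.52·0.58 + 0.18·70.4) / 0.7 = 18.53 mg/L.
Over the 17 km reach to input B (t = 1.308e+04 s = 0.1514 d), decay gives C = 18.53·exp(−0.44·0.1514) = 17.34 mg/L.
After input B: C = (0.7·17.34 + 0.053·110) / 0.753 = 23.86 mg/L.

23.9 mg/L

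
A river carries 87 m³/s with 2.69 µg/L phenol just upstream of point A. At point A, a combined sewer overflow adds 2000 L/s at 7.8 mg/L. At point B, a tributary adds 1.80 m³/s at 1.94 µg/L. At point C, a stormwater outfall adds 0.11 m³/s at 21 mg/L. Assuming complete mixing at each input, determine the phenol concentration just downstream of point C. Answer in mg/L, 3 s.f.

2.69 µg/L = 0.00269 mg/L.
2000 L/s = 2 m³/s.
After input A: C = (87·0.00269 + 2·7.8) / 89 = 0.1779 mg/L.
1.94 µg/L = 0.00194 mg/L.
After input B: C = (89·0.1779 + 1.8·0.00194) / 90.8 = 0.1744 mg/L.
After input C: C = (90.8·0.1744 + 0.11·21) / 90.91 = 0.1996 mg/L.

0.200 mg/L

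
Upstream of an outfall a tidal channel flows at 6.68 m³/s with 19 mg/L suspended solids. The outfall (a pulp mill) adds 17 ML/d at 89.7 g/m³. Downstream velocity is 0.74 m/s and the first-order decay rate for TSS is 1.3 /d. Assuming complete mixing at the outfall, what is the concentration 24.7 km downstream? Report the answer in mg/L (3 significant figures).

17 ML/d = 0.1968 m³/s.
After complete mixing, C₀ = (0.1968·89.7 + 6.68·19) / 6.877 = 21.02 mg/L.
Travel time t = 2.47e+04 m / 0.74 m/s = 3.338e+04 s = 0.3863 d.
C = 21.02·exp(−1.3·0.3863) = 21.02·0.6052 = 12.72 mg/L.

12.7 mg/L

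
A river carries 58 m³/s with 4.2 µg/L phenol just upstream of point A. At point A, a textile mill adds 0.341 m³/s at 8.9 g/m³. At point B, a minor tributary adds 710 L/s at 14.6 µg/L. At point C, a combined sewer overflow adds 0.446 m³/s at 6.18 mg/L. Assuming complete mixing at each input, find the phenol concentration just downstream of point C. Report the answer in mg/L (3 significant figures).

4.2 µg/L = 0.0042 mg/L.
After input A: C = (58·0.0042 + 0.341·8.9) / 58.34 = 0.0562 mg/L.
710 L/s = 0.71 m³/s.
14.6 µg/L = 0.0146 mg/L.
After input B: C = (58.34·0.0562 + 0.71·0.0146) / 59.05 = 0.0557 mg/L.
After input C: C = (59.05·0.0557 + 0.446·6.18) / 59.5 = 0.1016 mg/L.

0.102 mg/L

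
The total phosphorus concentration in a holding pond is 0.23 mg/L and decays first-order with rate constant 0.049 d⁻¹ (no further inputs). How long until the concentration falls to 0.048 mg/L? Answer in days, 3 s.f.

t = ln(C₀/C)/k = ln(0.23/0.048)/0.049 = 1.567/0.049 = 31.98 d.

32.0 d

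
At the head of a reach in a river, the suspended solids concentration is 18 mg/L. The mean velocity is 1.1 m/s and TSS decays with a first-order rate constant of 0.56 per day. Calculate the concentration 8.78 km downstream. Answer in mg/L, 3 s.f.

Travel time t = 8.78 km / 1.1 m/s = 8780/1.1 = 7982 s = 0.09238 d.
First-order decay: C = 18·exp(−0.56·0.09238) = 18·0.9496 = 17.09 mg/L.

17.1 mg/L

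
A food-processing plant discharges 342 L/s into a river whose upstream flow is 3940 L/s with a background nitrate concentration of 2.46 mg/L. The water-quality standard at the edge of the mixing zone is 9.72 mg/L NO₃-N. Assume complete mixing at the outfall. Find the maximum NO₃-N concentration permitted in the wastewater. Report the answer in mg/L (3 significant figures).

93.4 mg/L

342 L/s = 0.342 m³/s.
3940 L/s = 3.94 m³/s.
Mass balance: 9.72·4.282 = 0.342·Cₑ + 3.94·2.46.
Cₑ = (41.62 − 9.692) / 0.342 = 93.36 mg/L.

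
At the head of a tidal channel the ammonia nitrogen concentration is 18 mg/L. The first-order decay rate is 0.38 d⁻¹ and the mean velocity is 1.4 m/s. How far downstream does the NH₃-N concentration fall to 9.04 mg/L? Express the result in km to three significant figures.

219 km

From C = C₀·e^(−kt), t = ln(C₀/C)/k = ln(18/9.04)/0.38 = 0.6887/0.38 = 1.812 d.
Distance = v·t = 1.4 m/s × 1.566e+05 s = 2.192e+05 m = 219.2 km.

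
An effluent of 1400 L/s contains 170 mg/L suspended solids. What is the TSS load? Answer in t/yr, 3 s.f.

7510 t/yr

1400 L/s = 1.4 m³/s.
Mass flux = Q·C = 1.4 m³/s × 170 g/m³ = 238 g/s.
= 238 g/s × 31.56 = 7511 t/yr.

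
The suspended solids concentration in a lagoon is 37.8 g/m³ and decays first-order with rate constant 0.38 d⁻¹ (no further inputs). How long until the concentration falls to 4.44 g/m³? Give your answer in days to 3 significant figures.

5.64 d

t = ln(C₀/C)/k = ln(37.8/4.44)/0.38 = 2.142/0.38 = 5.636 d.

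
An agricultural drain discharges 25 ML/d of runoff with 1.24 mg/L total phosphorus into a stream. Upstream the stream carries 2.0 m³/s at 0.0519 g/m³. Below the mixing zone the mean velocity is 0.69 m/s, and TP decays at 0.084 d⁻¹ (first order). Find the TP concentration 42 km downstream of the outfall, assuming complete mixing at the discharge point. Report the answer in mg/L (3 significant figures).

0.190 mg/L

25 ML/d = 0.2894 m³/s.
After complete mixing, C₀ = (0.2894·1.24 + 2·0.0519) / 2.289 = 0.2021 mg/L.
Travel time t = 4.2e+04 m / 0.69 m/s = 6.087e+04 s = 0.7045 d.
C = 0.2021·exp(−0.084·0.7045) = 0.2021·0.9425 = 0.1905 mg/L.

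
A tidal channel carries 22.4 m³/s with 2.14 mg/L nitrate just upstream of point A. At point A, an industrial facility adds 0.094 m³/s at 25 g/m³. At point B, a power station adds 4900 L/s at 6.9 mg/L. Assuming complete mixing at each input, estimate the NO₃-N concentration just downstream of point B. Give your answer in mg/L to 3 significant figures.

After input A: C = (22.4·2.14 + 0.094·25) / 22.49 = 2.236 mg/L.
4900 L/s = 4.9 m³/s.
After input B: C = (22.49·2.236 + 4.9·6.9) / 27.39 = 3.07 mg/L.

3.07 mg/L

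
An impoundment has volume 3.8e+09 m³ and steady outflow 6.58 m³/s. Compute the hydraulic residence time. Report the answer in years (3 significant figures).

Q = 6.58 m³/s × 3.156e+07 s/yr = 2.076e+08 m³/yr.
Hydraulic residence time τ = V/Q = 3.8e+09/2.076e+08 = 18.3 yr.

18.3 yr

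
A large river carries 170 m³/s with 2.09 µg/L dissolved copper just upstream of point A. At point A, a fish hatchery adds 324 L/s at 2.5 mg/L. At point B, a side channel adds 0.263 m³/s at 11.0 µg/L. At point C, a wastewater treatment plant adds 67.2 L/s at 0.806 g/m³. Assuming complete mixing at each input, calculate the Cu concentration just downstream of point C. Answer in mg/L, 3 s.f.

2.09 µg/L = 0.00209 mg/L.
324 L/s = 0.324 m³/s.
After input A: C = (170·0.00209 + 0.324·2.5) / 170.3 = 0.006842 mg/L.
11.0 µg/L = 0.011 mg/L.
After input B: C = (170.3·0.006842 + 0.263·0.011) / 170.6 = 0.006848 mg/L.
67.2 L/s = 0.0672 m³/s.
After input C: C = (170.6·0.006848 + 0.0672·0.806) / 170.7 = 0.007163 mg/L.

0.00716 mg/L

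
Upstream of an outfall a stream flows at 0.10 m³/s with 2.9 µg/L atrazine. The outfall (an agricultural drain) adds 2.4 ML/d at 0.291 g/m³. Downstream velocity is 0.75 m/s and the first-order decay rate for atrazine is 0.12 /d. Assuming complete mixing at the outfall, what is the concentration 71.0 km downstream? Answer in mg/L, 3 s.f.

0.0575 mg/L

2.4 ML/d = 0.02778 m³/s.
2.9 µg/L = 0.0029 mg/L.
After complete mixing, C₀ = (0.02778·0.291 + 0.1·0.0029) / 0.1278 = 0.06553 mg/L.
Travel time t = 7.1e+04 m / 0.75 m/s = 9.467e+04 s = 1.096 d.
C = 0.06553·exp(−0.12·1.096) = 0.06553·0.8768 = 0.05746 mg/L.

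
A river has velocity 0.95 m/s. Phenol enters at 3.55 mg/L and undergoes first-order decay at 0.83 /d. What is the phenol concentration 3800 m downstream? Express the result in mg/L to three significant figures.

3.42 mg/L

Travel time t = 3800 m / 0.95 m/s = 3800/0.95 = 4000 s = 0.0463 d.
First-order decay: C = 3.55·exp(−0.83·0.0463) = 3.55·0.9623 = 3.416 mg/L.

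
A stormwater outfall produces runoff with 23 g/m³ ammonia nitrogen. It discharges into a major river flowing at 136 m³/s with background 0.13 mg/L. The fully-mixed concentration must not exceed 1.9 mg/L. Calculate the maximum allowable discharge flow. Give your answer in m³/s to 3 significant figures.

11.4 m³/s

Mass balance at complete mixing: C_std·(Q_w + Q_r) = Q_w·C_e + Q_r·C_b.
Rearranging, Q_w = Q_r·(C_std − C_b)/(C_e − C_std) = 136·(1.9 − 0.13) / (23 − 1.9) = 11.41 m³/s.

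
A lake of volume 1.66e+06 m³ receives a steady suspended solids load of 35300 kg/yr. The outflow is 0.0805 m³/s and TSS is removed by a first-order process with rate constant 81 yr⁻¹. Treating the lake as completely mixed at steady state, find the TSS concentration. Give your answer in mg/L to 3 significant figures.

Outflow Q = 0.0805 m³/s × 3.156e+07 s/yr = 2.54e+06 m³/yr.
Steady-state CSTR mass balance: W = Q·C + k·V·C, so C = W/(Q + kV).
Q + kV = 2.54e+06 + 81·1.66e+06 = 1.37e+08 m³/yr.
C = 35300/1.37e+08 = 0.0002577 kg/m³ = 0.2577 mg/L.

0.258 mg/L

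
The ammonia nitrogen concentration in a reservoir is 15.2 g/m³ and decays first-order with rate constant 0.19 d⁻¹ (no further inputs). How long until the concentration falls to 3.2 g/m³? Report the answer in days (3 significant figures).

8.20 d

t = ln(C₀/C)/k = ln(15.2/3.2)/0.19 = 1.558/0.19 = 8.201 d.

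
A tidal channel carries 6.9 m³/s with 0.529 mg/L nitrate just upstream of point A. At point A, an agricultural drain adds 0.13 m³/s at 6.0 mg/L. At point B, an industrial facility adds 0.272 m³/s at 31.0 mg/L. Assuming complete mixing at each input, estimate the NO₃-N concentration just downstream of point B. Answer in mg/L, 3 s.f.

After input A: C = (6.9·0.529 + 0.13·6) / 7.03 = 0.6302 mg/L.
After input B: C = (7.03·0.6302 + 0.272·31) / 7.302 = 1.761 mg/L.

1.76 mg/L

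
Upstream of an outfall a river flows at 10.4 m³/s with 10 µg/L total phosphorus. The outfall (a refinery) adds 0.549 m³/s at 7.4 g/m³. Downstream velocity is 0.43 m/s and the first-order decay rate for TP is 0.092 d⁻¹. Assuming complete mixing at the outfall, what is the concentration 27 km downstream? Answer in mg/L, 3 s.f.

0.356 mg/L

10 µg/L = 0.01 mg/L.
After complete mixing, C₀ = (0.549·7.4 + 10.4·0.01) / 10.95 = 0.3805 mg/L.
Travel time t = 2.7e+04 m / 0.43 m/s = 6.279e+04 s = 0.7267 d.
C = 0.3805·exp(−0.092·0.7267) = 0.3805·0.9353 = 0.3559 mg/L.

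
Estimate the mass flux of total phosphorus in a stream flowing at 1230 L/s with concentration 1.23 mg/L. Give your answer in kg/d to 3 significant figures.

131 kg/d

1230 L/s = 1.23 m³/s.
Mass flux = Q·C = 1.23 m³/s × 1.23 g/m³ = 1.513 g/s.
= 1.513 g/s × 86.4 = 130.7 kg/d.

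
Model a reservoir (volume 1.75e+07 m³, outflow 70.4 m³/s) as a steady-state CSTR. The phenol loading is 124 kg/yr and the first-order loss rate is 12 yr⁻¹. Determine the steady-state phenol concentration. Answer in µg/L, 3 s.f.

0.0510 µg/L

Outflow Q = 70.4 m³/s × 3.156e+07 s/yr = 2.222e+09 m³/yr.
Steady-state CSTR mass balance: W = Q·C + k·V·C, so C = W/(Q + kV).
Q + kV = 2.222e+09 + 12·1.75e+07 = 2.432e+09 m³/yr.
C = 124/2.432e+09 = 5.099e-08 kg/m³ = 5.099e-05 mg/L = 0.05099 µg/L.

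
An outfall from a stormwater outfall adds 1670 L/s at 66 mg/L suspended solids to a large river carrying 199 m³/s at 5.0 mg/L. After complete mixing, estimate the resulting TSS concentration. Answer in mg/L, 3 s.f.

5.51 mg/L

1670 L/s = 1.67 m³/s.
By mass balance at complete mixing, C = (1.67·66 + 199·5) / (1.67 + 199) = 1105/200.7 = 5.508 mg/L.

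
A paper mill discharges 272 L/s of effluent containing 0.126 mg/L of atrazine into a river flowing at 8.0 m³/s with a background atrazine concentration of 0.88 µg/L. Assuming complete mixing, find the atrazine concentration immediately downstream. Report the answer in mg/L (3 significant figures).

272 L/s = 0.272 m³/s.
0.88 µg/L = 0.00088 mg/L.
Flow-weighted mixing gives C = (0.272·0.126 + 8·0.00088) / (0.272 + 8) = 0.04131/8.272 = 0.004994 mg/L.

0.00499 mg/L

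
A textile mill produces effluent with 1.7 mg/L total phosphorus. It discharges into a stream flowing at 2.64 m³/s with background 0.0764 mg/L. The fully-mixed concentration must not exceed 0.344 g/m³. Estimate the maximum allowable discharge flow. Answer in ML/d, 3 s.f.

Mass balance at complete mixing: C_std·(Q_w + Q_r) = Q_w·C_e + Q_r·C_b.
Rearranging, Q_w = Q_r·(C_std − C_b)/(C_e − C_std) = 2.64·(0.344 − 0.0764) / (1.7 − 0.344) = 0.521 m³/s.
= 45.01 ML/d.

45.0 ML/d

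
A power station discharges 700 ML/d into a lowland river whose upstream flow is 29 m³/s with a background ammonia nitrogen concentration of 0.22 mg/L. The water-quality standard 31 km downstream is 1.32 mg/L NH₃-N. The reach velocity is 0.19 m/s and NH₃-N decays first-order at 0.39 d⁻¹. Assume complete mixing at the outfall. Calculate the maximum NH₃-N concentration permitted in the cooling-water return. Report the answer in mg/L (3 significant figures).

700 ML/d = 8.102 m³/s.
Travel time to the compliance point: t = 3.1e+04/0.19 = 1.632e+05 s = 1.888 d; decay factor exp(−0.39·1.888) = 0.4788.
So the concentration just after mixing may be at most 1.32/0.4788 = 2.757 mg/L.
Mass balance: 2.757·37.1 = 8.102·Cₑ + 29·0.22.
Cₑ = (102.3 − 6.38) / 8.102 = 11.84 mg/L.

11.8 mg/L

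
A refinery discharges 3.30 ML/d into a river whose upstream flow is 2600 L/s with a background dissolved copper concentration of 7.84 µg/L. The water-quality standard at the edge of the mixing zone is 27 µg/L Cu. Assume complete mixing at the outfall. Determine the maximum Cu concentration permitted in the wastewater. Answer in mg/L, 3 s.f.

1.33 mg/L

3.30 ML/d = 0.03819 m³/s.
2600 L/s = 2.6 m³/s.
7.84 µg/L = 0.00784 mg/L.
27 µg/L = 0.027 mg/L.
Mass balance: 0.027·2.638 = 0.03819·Cₑ + 2.6·0.00784.
Cₑ = (0.07123 − 0.02038) / 0.03819 = 1.331 mg/L.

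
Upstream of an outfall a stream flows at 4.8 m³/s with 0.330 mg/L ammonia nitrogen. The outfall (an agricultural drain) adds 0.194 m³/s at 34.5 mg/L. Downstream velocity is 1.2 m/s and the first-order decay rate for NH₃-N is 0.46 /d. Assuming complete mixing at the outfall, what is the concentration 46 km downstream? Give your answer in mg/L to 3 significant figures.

After complete mixing, C₀ = (0.194·34.5 + 4.8·0.33) / 4.994 = 1.657 mg/L.
Travel time t = 4.6e+04 m / 1.2 m/s = 3.833e+04 s = 0.4437 d.
C = 1.657·exp(−0.46·0.4437) = 1.657·0.8154 = 1.351 mg/L.

1.35 mg/L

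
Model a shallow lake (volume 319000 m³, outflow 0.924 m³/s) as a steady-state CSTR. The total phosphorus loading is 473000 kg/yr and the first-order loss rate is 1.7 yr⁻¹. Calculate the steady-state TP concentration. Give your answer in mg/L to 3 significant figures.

15.9 mg/L

Outflow Q = 0.924 m³/s × 3.156e+07 s/yr = 2.916e+07 m³/yr.
Steady-state CSTR mass balance: W = Q·C + k·V·C, so C = W/(Q + kV).
Q + kV = 2.916e+07 + 1.7·319000 = 2.97e+07 m³/yr.
C = 473000/2.97e+07 = 0.01593 kg/m³ = 15.93 mg/L.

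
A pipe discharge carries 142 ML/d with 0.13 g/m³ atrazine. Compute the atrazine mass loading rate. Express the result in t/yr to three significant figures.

6.74 t/yr

142 ML/d = 1.644 m³/s.
Mass flux = Q·C = 1.644 m³/s × 0.13 g/m³ = 0.2137 g/s.
= 0.2137 g/s × 31.56 = 6.743 t/yr.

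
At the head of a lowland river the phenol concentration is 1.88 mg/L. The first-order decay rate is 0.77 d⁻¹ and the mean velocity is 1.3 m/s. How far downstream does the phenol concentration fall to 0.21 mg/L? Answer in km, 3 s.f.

From C = C₀·e^(−kt), t = ln(C₀/C)/k = ln(1.88/0.21)/0.77 = 2.192/0.77 = 2.847 d.
Distance = v·t = 1.3 m/s × 2.46e+05 s = 3.197e+05 m = 319.7 km.

320 km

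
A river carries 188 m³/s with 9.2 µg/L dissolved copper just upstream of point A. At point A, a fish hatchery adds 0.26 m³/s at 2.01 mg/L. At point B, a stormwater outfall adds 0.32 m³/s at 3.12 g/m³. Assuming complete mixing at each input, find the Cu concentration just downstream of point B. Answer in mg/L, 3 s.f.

9.2 µg/L = 0.0092 mg/L.
After input A: C = (188·0.0092 + 0.26·2.01) / 188.3 = 0.01196 mg/L.
After input B: C = (188.3·0.01196 + 0.32·3.12) / 188.6 = 0.01724 mg/L.

0.0172 mg/L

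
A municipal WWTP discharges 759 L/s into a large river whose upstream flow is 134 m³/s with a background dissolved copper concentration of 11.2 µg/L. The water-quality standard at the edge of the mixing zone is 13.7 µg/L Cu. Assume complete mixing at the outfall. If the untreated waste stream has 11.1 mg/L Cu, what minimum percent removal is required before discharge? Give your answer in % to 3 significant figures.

95.9 %

759 L/s = 0.759 m³/s.
11.2 µg/L = 0.0112 mg/L.
13.7 µg/L = 0.0137 mg/L.
Mass balance: 0.0137·134.8 = 0.759·Cₑ + 134·0.0112.
Cₑ = (1.846 − 1.501) / 0.759 = 0.4551 mg/L.
Required removal = 1 − 0.4551/11.1 = 95.9 %.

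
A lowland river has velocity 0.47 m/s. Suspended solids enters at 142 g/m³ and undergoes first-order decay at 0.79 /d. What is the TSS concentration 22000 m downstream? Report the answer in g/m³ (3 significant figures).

92.6 g/m³

Travel time t = 22000 m / 0.47 m/s = 2.2e+04/0.47 = 4.681e+04 s = 0.5418 d.
First-order decay: C = 142·exp(−0.79·0.5418) = 142·0.6518 = 92.56 g/m³.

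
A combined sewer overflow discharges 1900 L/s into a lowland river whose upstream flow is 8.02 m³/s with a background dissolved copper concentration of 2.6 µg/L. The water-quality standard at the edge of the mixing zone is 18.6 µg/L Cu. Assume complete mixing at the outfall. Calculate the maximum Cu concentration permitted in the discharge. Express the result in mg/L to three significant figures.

0.0861 mg/L

1900 L/s = 1.9 m³/s.
2.6 µg/L = 0.0026 mg/L.
18.6 µg/L = 0.0186 mg/L.
Mass balance: 0.0186·9.92 = 1.9·Cₑ + 8.02·0.0026.
Cₑ = (0.1845 − 0.02085) / 1.9 = 0.08614 mg/L.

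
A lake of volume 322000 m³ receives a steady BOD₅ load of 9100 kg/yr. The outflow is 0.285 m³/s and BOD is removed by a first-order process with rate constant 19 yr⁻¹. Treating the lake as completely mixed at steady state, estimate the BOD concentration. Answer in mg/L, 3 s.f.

Outflow Q = 0.285 m³/s × 3.156e+07 s/yr = 8.994e+06 m³/yr.
Steady-state CSTR mass balance: W = Q·C + k·V·C, so C = W/(Q + kV).
Q + kV = 8.994e+06 + 19·322000 = 1.511e+07 m³/yr.
C = 9100/1.511e+07 = 0.0006022 kg/m³ = 0.6022 mg/L.

0.602 mg/L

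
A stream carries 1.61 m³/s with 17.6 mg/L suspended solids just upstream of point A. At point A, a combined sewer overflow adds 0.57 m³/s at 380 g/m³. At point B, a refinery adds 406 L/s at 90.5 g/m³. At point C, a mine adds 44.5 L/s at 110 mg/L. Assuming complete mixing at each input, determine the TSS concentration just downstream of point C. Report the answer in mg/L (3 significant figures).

109 mg/L

After input A: C = (1.61·17.6 + 0.57·380) / 2.18 = 112.4 mg/L.
406 L/s = 0.406 m³/s.
After input B: C = (2.18·112.4 + 0.406·90.5) / 2.586 = 108.9 mg/L.
44.5 L/s = 0.0445 m³/s.
After input C: C = (2.586·108.9 + 0.0445·110) / 2.631 = 108.9 mg/L.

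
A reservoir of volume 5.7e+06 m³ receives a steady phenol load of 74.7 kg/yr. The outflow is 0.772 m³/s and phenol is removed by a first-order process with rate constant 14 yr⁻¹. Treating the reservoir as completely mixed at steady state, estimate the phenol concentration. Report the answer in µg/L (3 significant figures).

Outflow Q = 0.772 m³/s × 3.156e+07 s/yr = 2.436e+07 m³/yr.
Steady-state CSTR mass balance: W = Q·C + k·V·C, so C = W/(Q + kV).
Q + kV = 2.436e+07 + 14·5.7e+06 = 1.042e+08 m³/yr.
C = 74.7/1.042e+08 = 7.171e-07 kg/m³ = 0.0007171 mg/L = 0.7171 µg/L.

0.717 µg/L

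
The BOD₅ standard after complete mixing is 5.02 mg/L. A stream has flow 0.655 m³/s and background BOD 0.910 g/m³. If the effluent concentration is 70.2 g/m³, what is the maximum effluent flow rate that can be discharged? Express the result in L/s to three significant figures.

Mass balance at complete mixing: C_std·(Q_w + Q_r) = Q_w·C_e + Q_r·C_b.
Rearranging, Q_w = Q_r·(C_std − C_b)/(C_e − C_std) = 0.655·(5.02 − 0.91) / (70.2 − 5.02) = 0.0413 m³/s.
= 41.3 L/s.

41.3 L/s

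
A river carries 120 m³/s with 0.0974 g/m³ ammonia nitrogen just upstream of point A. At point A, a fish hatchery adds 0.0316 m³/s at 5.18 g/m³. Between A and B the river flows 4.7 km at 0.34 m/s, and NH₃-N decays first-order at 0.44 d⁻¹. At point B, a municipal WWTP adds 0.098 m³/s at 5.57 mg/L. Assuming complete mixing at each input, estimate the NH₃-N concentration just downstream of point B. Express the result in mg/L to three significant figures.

0.0965 mg/L

After input A: C = (120·0.0974 + 0.0316·5.18) / 120 = 0.09874 mg/L.
Over the 4.7 km reach to input B (t = 1.382e+04 s = 0.16 d), decay gives C = 0.09874·exp(−0.44·0.16) = 0.09203 mg/L.
After input B: C = (120·0.09203 + 0.098·5.57) / 120.1 = 0.0965 mg/L.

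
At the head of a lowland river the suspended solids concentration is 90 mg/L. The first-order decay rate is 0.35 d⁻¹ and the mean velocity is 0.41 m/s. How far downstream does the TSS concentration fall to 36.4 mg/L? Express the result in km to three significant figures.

From C = C₀·e^(−kt), t = ln(C₀/C)/k = ln(90/36.4)/0.35 = 0.9052/0.35 = 2.586 d.
Distance = v·t = 0.41 m/s × 2.235e+05 s = 9.162e+04 m = 91.62 km.

91.6 km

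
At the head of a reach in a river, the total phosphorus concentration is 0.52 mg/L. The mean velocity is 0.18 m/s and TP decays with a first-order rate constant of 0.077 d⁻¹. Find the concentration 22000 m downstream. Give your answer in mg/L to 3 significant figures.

Travel time t = 22000 m / 0.18 m/s = 2.2e+04/0.18 = 1.222e+05 s = 1.415 d.
First-order decay: C = 0.52·exp(−0.077·1.415) = 0.52·0.8968 = 0.4663 mg/L.

0.466 mg/L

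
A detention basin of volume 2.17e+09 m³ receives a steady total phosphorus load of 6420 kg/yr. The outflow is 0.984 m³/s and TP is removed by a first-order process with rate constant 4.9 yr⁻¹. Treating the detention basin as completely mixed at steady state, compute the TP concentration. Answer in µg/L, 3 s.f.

Outflow Q = 0.984 m³/s × 3.156e+07 s/yr = 3.105e+07 m³/yr.
Steady-state CSTR mass balance: W = Q·C + k·V·C, so C = W/(Q + kV).
Q + kV = 3.105e+07 + 4.9·2.17e+09 = 1.066e+10 m³/yr.
C = 6420/1.066e+10 = 6.02e-07 kg/m³ = 0.000602 mg/L = 0.602 µg/L.

0.602 µg/L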